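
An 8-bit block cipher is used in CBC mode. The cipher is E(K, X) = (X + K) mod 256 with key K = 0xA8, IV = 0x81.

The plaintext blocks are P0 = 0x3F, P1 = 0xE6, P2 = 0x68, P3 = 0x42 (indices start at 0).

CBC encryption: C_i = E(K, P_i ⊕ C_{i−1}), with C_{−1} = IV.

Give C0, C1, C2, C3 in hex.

C0: P0 ⊕ 0x81 = 0xBE; E(K, 0xBE) = 0x66.
C1: P1 ⊕ 0x66 = 0x80; E(K, 0x80) = 0x28.
C2: P2 ⊕ 0x28 = 0x40; E(K, 0x40) = 0xE8.
C3: P3 ⊕ 0xE8 = 0xAA; E(K, 0xAA) = 0x52.

C0 = 0x66, C1 = 0x28, C2 = 0xE8, C3 = 0x52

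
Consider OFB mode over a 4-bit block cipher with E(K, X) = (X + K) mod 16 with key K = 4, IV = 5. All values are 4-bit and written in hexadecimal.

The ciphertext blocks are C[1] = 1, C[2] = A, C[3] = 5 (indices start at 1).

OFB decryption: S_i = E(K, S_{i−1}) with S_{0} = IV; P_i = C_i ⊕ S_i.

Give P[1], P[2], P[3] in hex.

P[1] = 8, P[2] = 7, P[3] = 4

P[1]: S = E(K, 5) = 9; 1 ⊕ 9 = 8.
P[2]: S = E(K, 9) = D; A ⊕ D = 7.
P[3]: S = E(K, D) = 1; 5 ⊕ 1 = 4.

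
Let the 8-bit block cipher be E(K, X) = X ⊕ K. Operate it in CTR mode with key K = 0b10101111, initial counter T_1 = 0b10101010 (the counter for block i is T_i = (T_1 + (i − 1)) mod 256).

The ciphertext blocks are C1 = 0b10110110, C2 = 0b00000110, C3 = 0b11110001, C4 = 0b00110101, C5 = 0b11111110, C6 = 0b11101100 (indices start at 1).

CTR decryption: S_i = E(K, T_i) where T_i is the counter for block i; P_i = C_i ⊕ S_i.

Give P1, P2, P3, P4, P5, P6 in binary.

P1 = 0b10110011, P2 = 0b00000010, P3 = 0b11110010, P4 = 0b00110111, P5 = 0b11111111, P6 = 0b11101100

P1: T = 0b10101010, S = E(K, T) = 0b00000101; 0b10110110 ⊕ 0b00000101 = 0b10110011.
P2: T = 0b10101011, S = E(K, T) = 0b00000100; 0b00000110 ⊕ 0b00000100 = 0b00000010.
P3: T = 0b10101100, S = E(K, T) = 0b00000011; 0b11110001 ⊕ 0b00000011 = 0b11110010.
P4: T = 0b10101101, S = E(K, T) = 0b00000010; 0b00110101 ⊕ 0b00000010 = 0b00110111.
P5: T = 0b10101110, S = E(K, T) = 0b00000001; 0b11111110 ⊕ 0b00000001 = 0b11111111.
P6: T = 0b10101111, S = E(K, T) = 0b00000000; 0b11101100 ⊕ 0b00000000 = 0b11101100.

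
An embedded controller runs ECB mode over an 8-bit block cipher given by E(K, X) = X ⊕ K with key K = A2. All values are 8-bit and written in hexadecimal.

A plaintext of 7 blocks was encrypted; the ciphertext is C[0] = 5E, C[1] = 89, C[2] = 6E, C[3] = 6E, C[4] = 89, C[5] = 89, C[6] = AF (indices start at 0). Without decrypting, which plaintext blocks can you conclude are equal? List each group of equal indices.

P[1] = P[4] = P[5]; P[2] = P[3]

ECB encrypts each block independently with the same key, so equal ciphertext blocks imply equal plaintext blocks.
C[1] = C[4] = C[5] = 89, so P[1] = P[4] = P[5].
C[2] = C[3] = 6E, so P[2] = P[3].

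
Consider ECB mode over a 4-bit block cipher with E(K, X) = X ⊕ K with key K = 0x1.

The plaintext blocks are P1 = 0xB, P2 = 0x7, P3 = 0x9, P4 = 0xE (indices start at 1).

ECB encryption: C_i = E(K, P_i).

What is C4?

C4 = 0xF

C4: E(K, 0xE) = 0xF.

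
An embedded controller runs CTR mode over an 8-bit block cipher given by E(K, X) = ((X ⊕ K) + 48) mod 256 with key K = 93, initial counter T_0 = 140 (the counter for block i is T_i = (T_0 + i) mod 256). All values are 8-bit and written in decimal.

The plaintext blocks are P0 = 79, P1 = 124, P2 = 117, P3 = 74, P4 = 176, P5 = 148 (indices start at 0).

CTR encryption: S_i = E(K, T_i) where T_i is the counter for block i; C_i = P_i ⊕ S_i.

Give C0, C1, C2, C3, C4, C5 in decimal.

C0 = 78, C1 = 124, C2 = 118, C3 = 72, C4 = 77, C5 = 104

C0: T = 140, S = E(K, T) = 1; 79 ⊕ 1 = 78.
C1: T = 141, S = E(K, T) = 0; 124 ⊕ 0 = 124.
C2: T = 142, S = E(K, T) = 3; 117 ⊕ 3 = 118.
C3: T = 143, S = E(K, T) = 2; 74 ⊕ 2 = 72.
C4: T = 144, S = E(K, T) = 253; 176 ⊕ 253 = 77.
C5: T = 145, S = E(K, T) = 252; 148 ⊕ 252 = 104.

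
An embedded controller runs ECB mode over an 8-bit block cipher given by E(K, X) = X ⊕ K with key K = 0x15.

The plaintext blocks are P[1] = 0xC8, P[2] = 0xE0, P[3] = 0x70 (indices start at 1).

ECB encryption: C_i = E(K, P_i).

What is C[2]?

C[2]: E(K, 0xE0) = 0xF5.

C[2] = 0xF5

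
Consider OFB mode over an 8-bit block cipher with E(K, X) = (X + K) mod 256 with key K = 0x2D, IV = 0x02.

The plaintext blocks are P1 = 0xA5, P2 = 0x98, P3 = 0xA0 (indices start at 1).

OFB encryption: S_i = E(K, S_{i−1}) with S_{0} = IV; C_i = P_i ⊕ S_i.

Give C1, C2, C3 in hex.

C1: S = E(K, 0x02) = 0x2F; 0xA5 ⊕ 0x2F = 0x8A.
C2: S = E(K, 0x2F) = 0x5C; 0x98 ⊕ 0x5C = 0xC4.
C3: S = E(K, 0x5C) = 0x89; 0xA0 ⊕ 0x89 = 0x29.

C1 = 0x8A, C2 = 0xC4, C3 = 0x29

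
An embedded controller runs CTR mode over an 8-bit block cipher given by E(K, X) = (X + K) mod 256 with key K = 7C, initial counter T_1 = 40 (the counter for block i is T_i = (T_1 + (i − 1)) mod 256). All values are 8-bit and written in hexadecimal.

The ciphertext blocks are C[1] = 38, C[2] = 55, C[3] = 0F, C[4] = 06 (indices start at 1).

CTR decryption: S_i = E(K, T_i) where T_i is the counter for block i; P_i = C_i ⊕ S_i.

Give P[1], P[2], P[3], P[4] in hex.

P[1] = 84, P[2] = E8, P[3] = B1, P[4] = B9

P[1]: T = 40, S = E(K, T) = BC; 38 ⊕ BC = 84.
P[2]: T = 41, S = E(K, T) = BD; 55 ⊕ BD = E8.
P[3]: T = 42, S = E(K, T) = BE; 0F ⊕ BE = B1.
P[4]: T = 43, S = E(K, T) = BF; 06 ⊕ BF = B9.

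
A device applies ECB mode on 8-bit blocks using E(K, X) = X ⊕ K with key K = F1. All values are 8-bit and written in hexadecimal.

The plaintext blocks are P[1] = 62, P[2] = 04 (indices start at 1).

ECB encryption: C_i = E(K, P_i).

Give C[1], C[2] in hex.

C[1]: E(K, 62) = 93.
C[2]: E(K, 04) = F5.

C[1] = 93, C[2] = F5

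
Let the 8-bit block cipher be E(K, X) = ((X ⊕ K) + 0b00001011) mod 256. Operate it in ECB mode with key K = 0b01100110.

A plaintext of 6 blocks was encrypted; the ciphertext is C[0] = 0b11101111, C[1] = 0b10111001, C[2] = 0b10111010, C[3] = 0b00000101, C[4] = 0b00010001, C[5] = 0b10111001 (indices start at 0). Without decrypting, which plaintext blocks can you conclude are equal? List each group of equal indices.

ECB encrypts each block independently with the same key, so equal ciphertext blocks imply equal plaintext blocks.
C[1] = C[5] = 0b10111001, so P[1] = P[5].

P[1] = P[5]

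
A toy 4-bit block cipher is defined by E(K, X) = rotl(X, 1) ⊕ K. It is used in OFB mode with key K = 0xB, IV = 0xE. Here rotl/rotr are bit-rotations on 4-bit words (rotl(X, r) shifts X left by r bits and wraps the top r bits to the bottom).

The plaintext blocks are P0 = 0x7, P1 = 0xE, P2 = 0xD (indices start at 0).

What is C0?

OFB encryption: S_i = E(K, S_{i−1}) with S_{−1} = IV; C_i = P_i ⊕ S_i.
C0: S = E(K, 0xE) = 0x6; 0x7 ⊕ 0x6 = 0x1.

C0 = 0x1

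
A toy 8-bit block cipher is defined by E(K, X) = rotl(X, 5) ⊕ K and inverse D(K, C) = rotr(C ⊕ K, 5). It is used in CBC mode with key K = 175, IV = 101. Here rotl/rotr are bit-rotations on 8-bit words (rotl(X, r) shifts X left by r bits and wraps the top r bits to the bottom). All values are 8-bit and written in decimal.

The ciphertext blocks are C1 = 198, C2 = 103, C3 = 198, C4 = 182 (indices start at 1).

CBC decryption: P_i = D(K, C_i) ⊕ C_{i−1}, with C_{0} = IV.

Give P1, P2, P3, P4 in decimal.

P1 = 46, P2 = 128, P3 = 44, P4 = 14

P1: D(K, 198) = 75; 75 ⊕ 101 = 46.
P2: D(K, 103) = 70; 70 ⊕ 198 = 128.
P3: D(K, 198) = 75; 75 ⊕ 103 = 44.
P4: D(K, 182) = 200; 200 ⊕ 198 = 14.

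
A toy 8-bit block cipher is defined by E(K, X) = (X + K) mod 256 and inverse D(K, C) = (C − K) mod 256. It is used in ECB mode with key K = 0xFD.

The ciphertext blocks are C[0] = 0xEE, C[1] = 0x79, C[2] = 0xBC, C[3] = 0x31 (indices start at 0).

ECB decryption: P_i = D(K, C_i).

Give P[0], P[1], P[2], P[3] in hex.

P[0]: D(K, 0xEE) = 0xF1.
P[1]: D(K, 0x79) = 0x7C.
P[2]: D(K, 0xBC) = 0xBF.
P[3]: D(K, 0x31) = 0x34.

P[0] = 0xF1, P[1] = 0x7C, P[2] = 0xBF, P[3] = 0x34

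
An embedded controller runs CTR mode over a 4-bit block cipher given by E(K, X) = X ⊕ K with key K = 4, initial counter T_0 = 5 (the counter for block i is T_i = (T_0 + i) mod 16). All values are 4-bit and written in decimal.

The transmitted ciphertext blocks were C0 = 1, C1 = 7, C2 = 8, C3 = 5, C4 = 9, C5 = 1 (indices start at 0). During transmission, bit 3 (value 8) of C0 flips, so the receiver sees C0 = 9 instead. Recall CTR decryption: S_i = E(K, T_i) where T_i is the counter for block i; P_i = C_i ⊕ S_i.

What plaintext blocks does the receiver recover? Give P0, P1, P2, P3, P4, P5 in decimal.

Only C0 changed, to 9. In CTR, a change in C_i flips the same bit in P_i only; the keystream is unaffected. Decrypting the received ciphertext:
P0: T = 5, S = E(K, T) = 1; 9 ⊕ 1 = 8.
P1: T = 6, S = E(K, T) = 2; 7 ⊕ 2 = 5.
P2: T = 7, S = E(K, T) = 3; 8 ⊕ 3 = 11.
P3: T = 8, S = E(K, T) = 12; 5 ⊕ 12 = 9.
P4: T = 9, S = E(K, T) = 13; 9 ⊕ 13 = 4.
P5: T = 10, S = E(K, T) = 14; 1 ⊕ 14 = 15.
Blocks that differ from the original plaintext: P0.

P0 = 8, P1 = 5, P2 = 11, P3 = 9, P4 = 4, P5 = 15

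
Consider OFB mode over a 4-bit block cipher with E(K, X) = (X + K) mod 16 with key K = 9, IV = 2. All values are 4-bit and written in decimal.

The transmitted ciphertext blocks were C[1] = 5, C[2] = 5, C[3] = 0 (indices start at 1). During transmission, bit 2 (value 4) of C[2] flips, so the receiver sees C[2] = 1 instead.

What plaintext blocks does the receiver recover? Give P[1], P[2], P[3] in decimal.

OFB decryption: S_i = E(K, S_{i−1}) with S_{0} = IV; P_i = C_i ⊕ S_i.
Only C[2] changed, to 1. In OFB, a change in C_i flips the same bit in P_i only; the keystream is unaffected. Decrypting the received ciphertext:
P[1]: S = E(K, 2) = 11; 5 ⊕ 11 = 14.
P[2]: S = E(K, 11) = 4; 1 ⊕ 4 = 5.
P[3]: S = E(K, 4) = 13; 0 ⊕ 13 = 13.
Blocks that differ from the original plaintext: P[2].

P[1] = 14, P[2] = 5, P[3] = 13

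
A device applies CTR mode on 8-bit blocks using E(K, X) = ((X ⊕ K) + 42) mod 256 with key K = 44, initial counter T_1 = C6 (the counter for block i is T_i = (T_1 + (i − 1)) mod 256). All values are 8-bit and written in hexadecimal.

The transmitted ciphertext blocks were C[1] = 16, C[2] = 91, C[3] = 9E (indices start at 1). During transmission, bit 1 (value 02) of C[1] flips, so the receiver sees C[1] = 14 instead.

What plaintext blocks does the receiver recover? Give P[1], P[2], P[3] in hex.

P[1] = D0, P[2] = 54, P[3] = 50

CTR decryption: S_i = E(K, T_i) where T_i is the counter for block i; P_i = C_i ⊕ S_i.
Only C[1] changed, to 14. In CTR, a change in C_i flips the same bit in P_i only; the keystream is unaffected. Decrypting the received ciphertext:
P[1]: T = C6, S = E(K, T) = C4; 14 ⊕ C4 = D0.
P[2]: T = C7, S = E(K, T) = C5; 91 ⊕ C5 = 54.
P[3]: T = C8, S = E(K, T) = CE; 9E ⊕ CE = 50.
Blocks that differ from the original plaintext: P[1].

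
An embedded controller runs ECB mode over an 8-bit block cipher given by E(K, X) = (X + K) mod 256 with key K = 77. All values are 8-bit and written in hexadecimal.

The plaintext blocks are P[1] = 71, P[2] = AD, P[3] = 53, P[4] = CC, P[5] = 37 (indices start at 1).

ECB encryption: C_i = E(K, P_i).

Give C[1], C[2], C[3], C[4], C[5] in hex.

C[1] = E8, C[2] = 24, C[3] = CA, C[4] = 43, C[5] = AE

C[1]: E(K, 71) = E8.
C[2]: E(K, AD) = 24.
C[3]: E(K, 53) = CA.
C[4]: E(K, CC) = 43.
C[5]: E(K, 37) = AE.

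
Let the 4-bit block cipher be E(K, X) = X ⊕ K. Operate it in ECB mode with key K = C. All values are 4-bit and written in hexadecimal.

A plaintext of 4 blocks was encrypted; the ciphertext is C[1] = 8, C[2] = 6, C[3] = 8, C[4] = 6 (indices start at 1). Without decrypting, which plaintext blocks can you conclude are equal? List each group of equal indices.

ECB encrypts each block independently with the same key, so equal ciphertext blocks imply equal plaintext blocks.
C[1] = C[3] = 8, so P[1] = P[3].
C[2] = C[4] = 6, so P[2] = P[4].

P[1] = P[3]; P[2] = P[4]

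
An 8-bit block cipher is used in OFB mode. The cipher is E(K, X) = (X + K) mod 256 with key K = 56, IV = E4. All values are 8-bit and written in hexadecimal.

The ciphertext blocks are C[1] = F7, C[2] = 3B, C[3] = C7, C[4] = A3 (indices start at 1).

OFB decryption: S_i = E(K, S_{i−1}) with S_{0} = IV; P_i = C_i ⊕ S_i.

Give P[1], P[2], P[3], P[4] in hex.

P[1]: S = E(K, E4) = 3A; F7 ⊕ 3A = CD.
P[2]: S = E(K, 3A) = 90; 3B ⊕ 90 = AB.
P[3]: S = E(K, 90) = E6; C7 ⊕ E6 = 21.
P[4]: S = E(K, E6) = 3C; A3 ⊕ 3C = 9F.

P[1] = CD, P[2] = AB, P[3] = 21, P[4] = 9F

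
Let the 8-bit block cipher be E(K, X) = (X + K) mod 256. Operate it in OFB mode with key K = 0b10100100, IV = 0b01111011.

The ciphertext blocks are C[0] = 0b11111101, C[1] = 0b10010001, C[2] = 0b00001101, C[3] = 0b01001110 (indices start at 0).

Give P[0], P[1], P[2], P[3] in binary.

P[0] = 0b11100010, P[1] = 0b01010010, P[2] = 0b01101010, P[3] = 0b01000101

OFB decryption: S_i = E(K, S_{i−1}) with S_{−1} = IV; P_i = C_i ⊕ S_i.
P[0]: S = E(K, 0b01111011) = 0b00011111; 0b11111101 ⊕ 0b00011111 = 0b11100010.
P[1]: S = E(K, 0b00011111) = 0b11000011; 0b10010001 ⊕ 0b11000011 = 0b01010010.
P[2]: S = E(K, 0b11000011) = 0b01100111; 0b00001101 ⊕ 0b01100111 = 0b01101010.
P[3]: S = E(K, 0b01100111) = 0b00001011; 0b01001110 ⊕ 0b00001011 = 0b01000101.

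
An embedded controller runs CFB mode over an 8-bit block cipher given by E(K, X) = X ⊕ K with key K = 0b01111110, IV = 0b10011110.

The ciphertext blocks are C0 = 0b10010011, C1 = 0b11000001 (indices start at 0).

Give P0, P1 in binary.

CFB decryption: P_i = C_i ⊕ E(K, C_{i−1}), with C_{−1} = IV.
P0: E(K, 0b10011110) = 0b11100000; 0b10010011 ⊕ 0b11100000 = 0b01110011.
P1: E(K, 0b10010011) = 0b11101101; 0b11000001 ⊕ 0b11101101 = 0b00101100.

P0 = 0b01110011, P1 = 0b00101100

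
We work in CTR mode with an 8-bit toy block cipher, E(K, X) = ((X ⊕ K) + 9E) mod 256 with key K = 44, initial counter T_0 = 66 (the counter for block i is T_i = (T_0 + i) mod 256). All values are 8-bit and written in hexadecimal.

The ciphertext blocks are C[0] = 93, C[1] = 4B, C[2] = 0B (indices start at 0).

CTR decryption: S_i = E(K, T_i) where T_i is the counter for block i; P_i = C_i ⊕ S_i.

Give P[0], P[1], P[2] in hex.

P[0]: T = 66, S = E(K, T) = C0; 93 ⊕ C0 = 53.
P[1]: T = 67, S = E(K, T) = C1; 4B ⊕ C1 = 8A.
P[2]: T = 68, S = E(K, T) = CA; 0B ⊕ CA = C1.

P[0] = 53, P[1] = 8A, P[2] = C1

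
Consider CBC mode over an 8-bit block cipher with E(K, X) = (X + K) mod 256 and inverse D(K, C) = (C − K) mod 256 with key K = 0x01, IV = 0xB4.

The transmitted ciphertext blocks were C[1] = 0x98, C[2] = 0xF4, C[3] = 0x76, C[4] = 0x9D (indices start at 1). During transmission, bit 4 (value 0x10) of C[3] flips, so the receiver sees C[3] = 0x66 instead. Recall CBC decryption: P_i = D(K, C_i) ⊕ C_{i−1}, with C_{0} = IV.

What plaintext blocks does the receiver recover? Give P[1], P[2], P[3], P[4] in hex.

Only C[3] changed, to 0x66. In CBC, a change in C_i garbles P_i and flips the same bit in P_{i+1}. Decrypting the received ciphertext:
P[1]: D(K, 0x98) = 0x97; 0x97 ⊕ 0xB4 = 0x23.
P[2]: D(K, 0xF4) = 0xF3; 0xF3 ⊕ 0x98 = 0x6B.
P[3]: D(K, 0x66) = 0x65; 0x65 ⊕ 0xF4 = 0x91.
P[4]: D(K, 0x9D) = 0x9C; 0x9C ⊕ 0x66 = 0xFA.
Blocks that differ from the original plaintext: P[3], P[4].

P[1] = 0x23, P[2] = 0x6B, P[3] = 0x91, P[4] = 0xFA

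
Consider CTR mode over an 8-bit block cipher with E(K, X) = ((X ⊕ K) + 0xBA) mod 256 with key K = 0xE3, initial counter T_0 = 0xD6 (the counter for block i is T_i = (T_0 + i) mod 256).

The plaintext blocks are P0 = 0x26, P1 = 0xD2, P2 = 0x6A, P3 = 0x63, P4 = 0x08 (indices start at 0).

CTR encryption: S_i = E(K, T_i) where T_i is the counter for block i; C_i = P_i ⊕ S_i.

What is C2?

C2 = 0x9F

C0: T = 0xD6, S = E(K, T) = 0xEF; 0x26 ⊕ 0xEF = 0xC9.
C1: T = 0xD7, S = E(K, T) = 0xEE; 0xD2 ⊕ 0xEE = 0x3C.
C2: T = 0xD8, S = E(K, T) = 0xF5; 0x6A ⊕ 0xF5 = 0x9F.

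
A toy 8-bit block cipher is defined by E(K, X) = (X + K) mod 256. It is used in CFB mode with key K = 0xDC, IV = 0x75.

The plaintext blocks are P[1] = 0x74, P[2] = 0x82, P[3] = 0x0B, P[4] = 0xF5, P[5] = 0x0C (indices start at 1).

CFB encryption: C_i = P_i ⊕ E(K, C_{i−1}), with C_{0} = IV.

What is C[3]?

C[3] = 0x54

C[1]: E(K, 0x75) = 0x51; 0x74 ⊕ 0x51 = 0x25.
C[2]: E(K, 0x25) = 0x01; 0x82 ⊕ 0x01 = 0x83.
C[3]: E(K, 0x83) = 0x5F; 0x0B ⊕ 0x5F = 0x54.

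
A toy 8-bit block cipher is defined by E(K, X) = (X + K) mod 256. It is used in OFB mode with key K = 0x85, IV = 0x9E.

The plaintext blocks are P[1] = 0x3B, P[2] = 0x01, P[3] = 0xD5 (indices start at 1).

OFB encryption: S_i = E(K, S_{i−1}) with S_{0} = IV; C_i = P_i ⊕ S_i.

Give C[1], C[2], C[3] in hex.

C[1]: S = E(K, 0x9E) = 0x23; 0x3B ⊕ 0x23 = 0x18.
C[2]: S = E(K, 0x23) = 0xA8; 0x01 ⊕ 0xA8 = 0xA9.
C[3]: S = E(K, 0xA8) = 0x2D; 0xD5 ⊕ 0x2D = 0xF8.

C[1] = 0x18, C[2] = 0xA9, C[3] = 0xF8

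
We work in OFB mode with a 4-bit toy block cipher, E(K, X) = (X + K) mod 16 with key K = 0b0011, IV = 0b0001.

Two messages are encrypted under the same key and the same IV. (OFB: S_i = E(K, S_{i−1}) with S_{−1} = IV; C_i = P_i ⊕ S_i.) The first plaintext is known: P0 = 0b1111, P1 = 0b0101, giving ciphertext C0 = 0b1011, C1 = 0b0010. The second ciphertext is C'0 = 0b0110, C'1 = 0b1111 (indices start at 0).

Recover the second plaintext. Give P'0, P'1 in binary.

P'0 = 0b0010, P'1 = 0b1000

In OFB with a reused IV, both messages share the same keystream S_i, so C_i ⊕ C'_i = P_i ⊕ P'_i and thus P'_i = P_i ⊕ C_i ⊕ C'_i.
P'0: 0b1111 ⊕ 0b1011 ⊕ 0b0110 = 0b0010.
P'1: 0b0101 ⊕ 0b0010 ⊕ 0b1111 = 0b1000.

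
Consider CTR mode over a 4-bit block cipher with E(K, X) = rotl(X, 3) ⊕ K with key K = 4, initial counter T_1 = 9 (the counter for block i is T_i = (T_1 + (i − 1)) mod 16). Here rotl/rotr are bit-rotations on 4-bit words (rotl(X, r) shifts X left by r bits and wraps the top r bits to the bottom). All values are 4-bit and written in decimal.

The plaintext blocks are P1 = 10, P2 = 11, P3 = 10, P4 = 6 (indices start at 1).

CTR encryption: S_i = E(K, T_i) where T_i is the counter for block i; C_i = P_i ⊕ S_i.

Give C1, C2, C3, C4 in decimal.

C1 = 2, C2 = 10, C3 = 3, C4 = 4

C1: T = 9, S = E(K, T) = 8; 10 ⊕ 8 = 2.
C2: T = 10, S = E(K, T) = 1; 11 ⊕ 1 = 10.
C3: T = 11, S = E(K, T) = 9; 10 ⊕ 9 = 3.
C4: T = 12, S = E(K, T) = 2; 6 ⊕ 2 = 4.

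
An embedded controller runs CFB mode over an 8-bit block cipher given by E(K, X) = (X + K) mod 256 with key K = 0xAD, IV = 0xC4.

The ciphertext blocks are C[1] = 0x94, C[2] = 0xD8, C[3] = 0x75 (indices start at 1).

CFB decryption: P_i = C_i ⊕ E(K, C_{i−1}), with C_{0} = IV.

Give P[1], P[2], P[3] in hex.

P[1]: E(K, 0xC4) = 0x71; 0x94 ⊕ 0x71 = 0xE5.
P[2]: E(K, 0x94) = 0x41; 0xD8 ⊕ 0x41 = 0x99.
P[3]: E(K, 0xD8) = 0x85; 0x75 ⊕ 0x85 = 0xF0.

P[1] = 0xE5, P[2] = 0x99, P[3] = 0xF0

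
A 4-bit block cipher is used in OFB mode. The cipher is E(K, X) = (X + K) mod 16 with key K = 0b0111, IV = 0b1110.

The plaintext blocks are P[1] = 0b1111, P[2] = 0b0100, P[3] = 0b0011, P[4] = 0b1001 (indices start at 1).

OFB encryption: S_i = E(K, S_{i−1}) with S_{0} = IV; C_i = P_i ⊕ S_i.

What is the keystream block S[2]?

C[1]: S = E(K, 0b1110) = 0b0101; 0b1111 ⊕ 0b0101 = 0b1010.
C[2]: S = E(K, 0b0101) = 0b1100; 0b0100 ⊕ 0b1100 = 0b1000.
So S[2] = 0b1100.

0b1100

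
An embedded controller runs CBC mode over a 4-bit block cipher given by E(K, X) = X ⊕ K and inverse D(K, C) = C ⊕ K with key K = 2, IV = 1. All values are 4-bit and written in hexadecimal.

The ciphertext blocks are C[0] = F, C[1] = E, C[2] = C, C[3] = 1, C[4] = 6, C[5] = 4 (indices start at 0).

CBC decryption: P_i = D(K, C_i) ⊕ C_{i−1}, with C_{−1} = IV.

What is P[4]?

P[4]: D(K, 6) = 4; 4 ⊕ 1 = 5.

P[4] = 5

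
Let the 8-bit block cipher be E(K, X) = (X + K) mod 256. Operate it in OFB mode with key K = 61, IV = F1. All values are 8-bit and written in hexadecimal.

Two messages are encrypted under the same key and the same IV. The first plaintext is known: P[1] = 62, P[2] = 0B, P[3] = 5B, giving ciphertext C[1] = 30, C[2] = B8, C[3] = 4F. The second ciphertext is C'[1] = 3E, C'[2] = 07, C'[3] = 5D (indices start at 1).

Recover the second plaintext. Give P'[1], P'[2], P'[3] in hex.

P'[1] = 6C, P'[2] = B4, P'[3] = 49

In OFB with a reused IV, both messages share the same keystream S_i, so C_i ⊕ C'_i = P_i ⊕ P'_i and thus P'_i = P_i ⊕ C_i ⊕ C'_i.
P'[1]: 62 ⊕ 30 ⊕ 3E = 6C.
P'[2]: 0B ⊕ B8 ⊕ 07 = B4.
P'[3]: 5B ⊕ 4F ⊕ 5D = 49.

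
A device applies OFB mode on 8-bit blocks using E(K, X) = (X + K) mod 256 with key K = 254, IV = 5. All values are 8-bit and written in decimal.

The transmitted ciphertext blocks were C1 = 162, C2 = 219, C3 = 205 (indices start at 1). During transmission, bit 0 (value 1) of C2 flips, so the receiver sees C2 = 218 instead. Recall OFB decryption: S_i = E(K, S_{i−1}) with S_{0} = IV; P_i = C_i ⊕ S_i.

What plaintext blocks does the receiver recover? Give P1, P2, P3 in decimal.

P1 = 161, P2 = 219, P3 = 50

Only C2 changed, to 218. In OFB, a change in C_i flips the same bit in P_i only; the keystream is unaffected. Decrypting the received ciphertext:
P1: S = E(K, 5) = 3; 162 ⊕ 3 = 161.
P2: S = E(K, 3) = 1; 218 ⊕ 1 = 219.
P3: S = E(K, 1) = 255; 205 ⊕ 255 = 50.
Blocks that differ from the original plaintext: P2.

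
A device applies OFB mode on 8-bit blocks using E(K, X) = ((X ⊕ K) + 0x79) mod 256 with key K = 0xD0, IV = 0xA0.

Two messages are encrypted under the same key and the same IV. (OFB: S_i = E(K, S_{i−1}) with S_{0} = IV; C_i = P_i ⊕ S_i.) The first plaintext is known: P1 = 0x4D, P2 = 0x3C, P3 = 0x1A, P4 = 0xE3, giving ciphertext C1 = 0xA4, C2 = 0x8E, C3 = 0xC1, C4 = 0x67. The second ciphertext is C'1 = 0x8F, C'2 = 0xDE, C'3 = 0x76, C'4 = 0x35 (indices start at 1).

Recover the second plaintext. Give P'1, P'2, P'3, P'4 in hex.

P'1 = 0x66, P'2 = 0x6C, P'3 = 0xAD, P'4 = 0xB1

In OFB with a reused IV, both messages share the same keystream S_i, so C_i ⊕ C'_i = P_i ⊕ P'_i and thus P'_i = P_i ⊕ C_i ⊕ C'_i.
P'1: 0x4D ⊕ 0xA4 ⊕ 0x8F = 0x66.
P'2: 0x3C ⊕ 0x8E ⊕ 0xDE = 0x6C.
P'3: 0x1A ⊕ 0xC1 ⊕ 0x76 = 0xAD.
P'4: 0xE3 ⊕ 0x67 ⊕ 0x35 = 0xB1.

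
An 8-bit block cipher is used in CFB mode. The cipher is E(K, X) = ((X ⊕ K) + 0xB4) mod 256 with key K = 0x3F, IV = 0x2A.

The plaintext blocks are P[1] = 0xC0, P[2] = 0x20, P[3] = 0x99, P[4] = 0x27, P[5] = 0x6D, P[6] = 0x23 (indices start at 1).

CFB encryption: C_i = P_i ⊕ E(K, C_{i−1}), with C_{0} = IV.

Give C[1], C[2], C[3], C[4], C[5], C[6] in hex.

C[1] = 0x09, C[2] = 0xCA, C[3] = 0x30, C[4] = 0xE4, C[5] = 0xE2, C[6] = 0xB2

C[1]: E(K, 0x2A) = 0xC9; 0xC0 ⊕ 0xC9 = 0x09.
C[2]: E(K, 0x09) = 0xEA; 0x20 ⊕ 0xEA = 0xCA.
C[3]: E(K, 0xCA) = 0xA9; 0x99 ⊕ 0xA9 = 0x30.
C[4]: E(K, 0x30) = 0xC3; 0x27 ⊕ 0xC3 = 0xE4.
C[5]: E(K, 0xE4) = 0x8F; 0x6D ⊕ 0x8F = 0xE2.
C[6]: E(K, 0xE2) = 0x91; 0x23 ⊕ 0x91 = 0xB2.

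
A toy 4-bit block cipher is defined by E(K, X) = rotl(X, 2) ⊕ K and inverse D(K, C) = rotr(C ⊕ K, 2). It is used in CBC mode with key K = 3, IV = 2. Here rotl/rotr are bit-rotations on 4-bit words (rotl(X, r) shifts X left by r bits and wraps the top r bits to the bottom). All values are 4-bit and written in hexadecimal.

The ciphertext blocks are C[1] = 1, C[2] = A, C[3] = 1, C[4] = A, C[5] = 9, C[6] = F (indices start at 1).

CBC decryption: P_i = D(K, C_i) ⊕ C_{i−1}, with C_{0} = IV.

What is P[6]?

P[6] = A

P[6]: D(K, F) = 3; 3 ⊕ 9 = A.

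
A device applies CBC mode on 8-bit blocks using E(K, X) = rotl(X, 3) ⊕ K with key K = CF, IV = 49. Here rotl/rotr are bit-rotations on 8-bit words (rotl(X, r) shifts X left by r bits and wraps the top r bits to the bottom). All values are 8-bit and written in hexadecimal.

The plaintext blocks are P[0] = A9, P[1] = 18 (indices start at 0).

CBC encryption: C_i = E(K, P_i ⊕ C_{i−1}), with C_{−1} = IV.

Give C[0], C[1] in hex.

C[0] = C8, C[1] = 49

C[0]: P[0] ⊕ 49 = E0; E(K, E0) = C8.
C[1]: P[1] ⊕ C8 = D0; E(K, D0) = 49.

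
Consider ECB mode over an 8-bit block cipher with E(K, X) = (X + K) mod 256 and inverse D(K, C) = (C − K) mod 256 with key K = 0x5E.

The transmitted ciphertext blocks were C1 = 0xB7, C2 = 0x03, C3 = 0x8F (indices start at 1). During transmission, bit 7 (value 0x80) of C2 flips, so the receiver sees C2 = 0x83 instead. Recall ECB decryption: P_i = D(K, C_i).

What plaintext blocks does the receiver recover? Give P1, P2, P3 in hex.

Only C2 changed, to 0x83. In ECB, a change in C_i affects only P_i. Decrypting the received ciphertext:
P1: D(K, 0xB7) = 0x59.
P2: D(K, 0x83) = 0x25.
P3: D(K, 0x8F) = 0x31.
Blocks that differ from the original plaintext: P2.

P1 = 0x59, P2 = 0x25, P3 = 0x31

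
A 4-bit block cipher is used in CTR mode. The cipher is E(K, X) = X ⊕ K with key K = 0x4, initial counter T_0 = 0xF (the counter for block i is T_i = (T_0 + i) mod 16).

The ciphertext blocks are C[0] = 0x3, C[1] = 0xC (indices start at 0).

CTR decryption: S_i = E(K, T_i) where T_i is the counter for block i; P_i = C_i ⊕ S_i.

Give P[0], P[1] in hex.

P[0] = 0x8, P[1] = 0x8

P[0]: T = 0xF, S = E(K, T) = 0xB; 0x3 ⊕ 0xB = 0x8.
P[1]: T = 0x0, S = E(K, T) = 0x4; 0xC ⊕ 0x4 = 0x8.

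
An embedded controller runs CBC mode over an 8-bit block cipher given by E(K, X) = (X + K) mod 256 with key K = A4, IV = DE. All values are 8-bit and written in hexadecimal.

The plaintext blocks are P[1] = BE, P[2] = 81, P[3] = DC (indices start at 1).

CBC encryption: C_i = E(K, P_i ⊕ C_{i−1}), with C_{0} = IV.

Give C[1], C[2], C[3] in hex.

C[1]: P[1] ⊕ DE = 60; E(K, 60) = 04.
C[2]: P[2] ⊕ 04 = 85; E(K, 85) = 29.
C[3]: P[3] ⊕ 29 = F5; E(K, F5) = 99.

C[1] = 04, C[2] = 29, C[3] = 99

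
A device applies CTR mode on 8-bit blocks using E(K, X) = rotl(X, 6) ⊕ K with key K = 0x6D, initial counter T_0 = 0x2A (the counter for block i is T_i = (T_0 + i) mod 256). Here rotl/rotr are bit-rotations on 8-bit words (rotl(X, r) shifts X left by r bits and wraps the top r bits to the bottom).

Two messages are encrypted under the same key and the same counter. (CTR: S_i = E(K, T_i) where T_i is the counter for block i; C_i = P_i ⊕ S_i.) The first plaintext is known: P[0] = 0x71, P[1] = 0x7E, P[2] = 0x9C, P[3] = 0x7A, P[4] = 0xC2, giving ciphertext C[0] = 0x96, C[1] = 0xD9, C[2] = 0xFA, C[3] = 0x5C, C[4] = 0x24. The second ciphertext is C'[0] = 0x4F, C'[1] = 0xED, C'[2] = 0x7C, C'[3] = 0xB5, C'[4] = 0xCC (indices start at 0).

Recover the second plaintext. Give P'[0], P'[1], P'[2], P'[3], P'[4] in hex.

In CTR with a reused counter, both messages share the same keystream S_i, so C_i ⊕ C'_i = P_i ⊕ P'_i and thus P'_i = P_i ⊕ C_i ⊕ C'_i.
P'[0]: 0x71 ⊕ 0x96 ⊕ 0x4F = 0xA8.
P'[1]: 0x7E ⊕ 0xD9 ⊕ 0xED = 0x4A.
P'[2]: 0x9C ⊕ 0xFA ⊕ 0x7C = 0x1A.
P'[3]: 0x7A ⊕ 0x5C ⊕ 0xB5 = 0x93.
P'[4]: 0xC2 ⊕ 0x24 ⊕ 0xCC = 0x2A.

P'[0] = 0xA8, P'[1] = 0x4A, P'[2] = 0x1A, P'[3] = 0x93, P'[4] = 0x2A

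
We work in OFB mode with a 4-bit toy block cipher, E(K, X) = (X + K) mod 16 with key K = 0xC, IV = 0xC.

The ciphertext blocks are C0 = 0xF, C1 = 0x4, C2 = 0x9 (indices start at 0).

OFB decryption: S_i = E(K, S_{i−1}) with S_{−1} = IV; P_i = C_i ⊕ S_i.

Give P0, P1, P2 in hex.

P0 = 0x7, P1 = 0x0, P2 = 0x9

P0: S = E(K, 0xC) = 0x8; 0xF ⊕ 0x8 = 0x7.
P1: S = E(K, 0x8) = 0x4; 0x4 ⊕ 0x4 = 0x0.
P2: S = E(K, 0x4) = 0x0; 0x9 ⊕ 0x0 = 0x9.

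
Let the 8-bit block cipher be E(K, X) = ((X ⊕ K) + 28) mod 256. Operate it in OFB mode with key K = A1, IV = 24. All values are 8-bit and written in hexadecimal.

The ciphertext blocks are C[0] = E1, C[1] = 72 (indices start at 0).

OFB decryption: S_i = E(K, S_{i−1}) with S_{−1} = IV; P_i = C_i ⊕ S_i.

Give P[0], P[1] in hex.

P[0] = 4C, P[1] = 46

P[0]: S = E(K, 24) = AD; E1 ⊕ AD = 4C.
P[1]: S = E(K, AD) = 34; 72 ⊕ 34 = 46.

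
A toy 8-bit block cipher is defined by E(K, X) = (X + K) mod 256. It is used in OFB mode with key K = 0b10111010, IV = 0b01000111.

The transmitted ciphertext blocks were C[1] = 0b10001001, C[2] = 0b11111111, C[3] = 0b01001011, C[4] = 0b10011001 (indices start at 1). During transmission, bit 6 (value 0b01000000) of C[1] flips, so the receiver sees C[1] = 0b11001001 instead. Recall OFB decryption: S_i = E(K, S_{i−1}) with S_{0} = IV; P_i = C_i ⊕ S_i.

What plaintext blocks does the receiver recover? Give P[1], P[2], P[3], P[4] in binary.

P[1] = 0b11001000, P[2] = 0b01000100, P[3] = 0b00111110, P[4] = 0b10110110

Only C[1] changed, to 0b11001001. In OFB, a change in C_i flips the same bit in P_i only; the keystream is unaffected. Decrypting the received ciphertext:
P[1]: S = E(K, 0b01000111) = 0b00000001; 0b11001001 ⊕ 0b00000001 = 0b11001000.
P[2]: S = E(K, 0b00000001) = 0b10111011; 0b11111111 ⊕ 0b10111011 = 0b01000100.
P[3]: S = E(K, 0b10111011) = 0b01110101; 0b01001011 ⊕ 0b01110101 = 0b00111110.
P[4]: S = E(K, 0b01110101) = 0b00101111; 0b10011001 ⊕ 0b00101111 = 0b10110110.
Blocks that differ from the original plaintext: P[1].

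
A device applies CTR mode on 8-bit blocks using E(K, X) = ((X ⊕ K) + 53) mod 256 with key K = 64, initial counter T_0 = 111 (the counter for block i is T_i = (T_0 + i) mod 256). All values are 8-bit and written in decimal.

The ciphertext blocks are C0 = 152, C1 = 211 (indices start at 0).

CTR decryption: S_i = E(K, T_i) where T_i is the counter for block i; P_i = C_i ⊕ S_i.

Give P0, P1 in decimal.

P0 = 252, P1 = 182

P0: T = 111, S = E(K, T) = 100; 152 ⊕ 100 = 252.
P1: T = 112, S = E(K, T) = 101; 211 ⊕ 101 = 182.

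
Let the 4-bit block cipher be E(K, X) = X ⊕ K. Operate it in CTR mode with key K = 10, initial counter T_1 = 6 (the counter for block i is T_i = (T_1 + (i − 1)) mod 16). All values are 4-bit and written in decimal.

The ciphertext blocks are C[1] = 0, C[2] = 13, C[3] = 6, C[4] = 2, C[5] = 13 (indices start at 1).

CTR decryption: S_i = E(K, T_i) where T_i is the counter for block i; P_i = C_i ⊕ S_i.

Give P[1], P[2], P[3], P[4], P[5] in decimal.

P[1]: T = 6, S = E(K, T) = 12; 0 ⊕ 12 = 12.
P[2]: T = 7, S = E(K, T) = 13; 13 ⊕ 13 = 0.
P[3]: T = 8, S = E(K, T) = 2; 6 ⊕ 2 = 4.
P[4]: T = 9, S = E(K, T) = 3; 2 ⊕ 3 = 1.
P[5]: T = 10, S = E(K, T) = 0; 13 ⊕ 0 = 13.

P[1] = 12, P[2] = 0, P[3] = 4, P[4] = 1, P[5] = 13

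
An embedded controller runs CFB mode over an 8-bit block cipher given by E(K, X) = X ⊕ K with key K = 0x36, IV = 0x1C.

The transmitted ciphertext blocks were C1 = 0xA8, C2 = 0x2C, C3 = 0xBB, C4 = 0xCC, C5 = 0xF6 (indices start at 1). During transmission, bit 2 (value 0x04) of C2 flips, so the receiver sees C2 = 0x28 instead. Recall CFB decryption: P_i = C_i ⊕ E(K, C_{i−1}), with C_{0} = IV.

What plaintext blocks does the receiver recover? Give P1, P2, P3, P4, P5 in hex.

P1 = 0x82, P2 = 0xB6, P3 = 0xA5, P4 = 0x41, P5 = 0x0C

Only C2 changed, to 0x28. In CFB, a change in C_i flips the same bit in P_i and garbles P_{i+1}. Decrypting the received ciphertext:
P1: E(K, 0x1C) = 0x2A; 0xA8 ⊕ 0x2A = 0x82.
P2: E(K, 0xA8) = 0x9E; 0x28 ⊕ 0x9E = 0xB6.
P3: E(K, 0x28) = 0x1E; 0xBB ⊕ 0x1E = 0xA5.
P4: E(K, 0xBB) = 0x8D; 0xCC ⊕ 0x8D = 0x41.
P5: E(K, 0xCC) = 0xFA; 0xF6 ⊕ 0xFA = 0x0C.
Blocks that differ from the original plaintext: P2, P3.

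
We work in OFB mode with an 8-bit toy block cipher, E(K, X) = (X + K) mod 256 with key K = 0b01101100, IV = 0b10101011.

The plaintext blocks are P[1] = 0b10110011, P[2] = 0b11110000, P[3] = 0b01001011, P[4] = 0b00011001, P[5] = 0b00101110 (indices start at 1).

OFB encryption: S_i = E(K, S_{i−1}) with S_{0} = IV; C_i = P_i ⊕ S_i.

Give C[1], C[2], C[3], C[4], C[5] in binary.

C[1] = 0b10100100, C[2] = 0b01110011, C[3] = 0b10100100, C[4] = 0b01000010, C[5] = 0b11101001

C[1]: S = E(K, 0b10101011) = 0b00010111; 0b10110011 ⊕ 0b00010111 = 0b10100100.
C[2]: S = E(K, 0b00010111) = 0b10000011; 0b11110000 ⊕ 0b10000011 = 0b01110011.
C[3]: S = E(K, 0b10000011) = 0b11101111; 0b01001011 ⊕ 0b11101111 = 0b10100100.
C[4]: S = E(K, 0b11101111) = 0b01011011; 0b00011001 ⊕ 0b01011011 = 0b01000010.
C[5]: S = E(K, 0b01011011) = 0b11000111; 0b00101110 ⊕ 0b11000111 = 0b11101001.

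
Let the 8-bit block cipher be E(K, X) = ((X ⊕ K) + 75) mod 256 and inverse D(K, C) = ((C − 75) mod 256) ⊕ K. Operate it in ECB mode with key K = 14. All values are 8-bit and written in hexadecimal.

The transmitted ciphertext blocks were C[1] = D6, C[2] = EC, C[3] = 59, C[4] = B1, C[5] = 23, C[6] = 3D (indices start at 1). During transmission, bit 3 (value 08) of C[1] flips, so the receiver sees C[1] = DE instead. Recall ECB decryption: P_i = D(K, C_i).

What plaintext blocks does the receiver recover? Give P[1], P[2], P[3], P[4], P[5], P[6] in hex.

P[1] = 7D, P[2] = 63, P[3] = F0, P[4] = 28, P[5] = BA, P[6] = DC

Only C[1] changed, to DE. In ECB, a change in C_i affects only P_i. Decrypting the received ciphertext:
P[1]: D(K, DE) = 7D.
P[2]: D(K, EC) = 63.
P[3]: D(K, 59) = F0.
P[4]: D(K, B1) = 28.
P[5]: D(K, 23) = BA.
P[6]: D(K, 3D) = DC.
Blocks that differ from the original plaintext: P[1].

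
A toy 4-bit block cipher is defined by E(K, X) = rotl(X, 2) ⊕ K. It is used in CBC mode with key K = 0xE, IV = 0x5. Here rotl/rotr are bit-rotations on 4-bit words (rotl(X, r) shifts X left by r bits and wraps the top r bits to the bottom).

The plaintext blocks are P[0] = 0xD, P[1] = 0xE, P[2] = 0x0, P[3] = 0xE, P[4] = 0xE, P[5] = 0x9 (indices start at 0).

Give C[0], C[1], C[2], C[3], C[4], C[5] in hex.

C[0] = 0xC, C[1] = 0x6, C[2] = 0x7, C[3] = 0x8, C[4] = 0x7, C[5] = 0x5

CBC encryption: C_i = E(K, P_i ⊕ C_{i−1}), with C_{−1} = IV.
C[0]: P[0] ⊕ 0x5 = 0x8; E(K, 0x8) = 0xC.
C[1]: P[1] ⊕ 0xC = 0x2; E(K, 0x2) = 0x6.
C[2]: P[2] ⊕ 0x6 = 0x6; E(K, 0x6) = 0x7.
C[3]: P[3] ⊕ 0x7 = 0x9; E(K, 0x9) = 0x8.
C[4]: P[4] ⊕ 0x8 = 0x6; E(K, 0x6) = 0x7.
C[5]: P[5] ⊕ 0x7 = 0xE; E(K, 0xE) = 0x5.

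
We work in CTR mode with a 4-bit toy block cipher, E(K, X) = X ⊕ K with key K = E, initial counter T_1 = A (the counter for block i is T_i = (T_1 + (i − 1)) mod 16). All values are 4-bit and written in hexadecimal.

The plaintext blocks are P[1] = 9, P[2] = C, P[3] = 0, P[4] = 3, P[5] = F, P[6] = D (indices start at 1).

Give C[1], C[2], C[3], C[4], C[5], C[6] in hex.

CTR encryption: S_i = E(K, T_i) where T_i is the counter for block i; C_i = P_i ⊕ S_i.
C[1]: T = A, S = E(K, T) = 4; 9 ⊕ 4 = D.
C[2]: T = B, S = E(K, T) = 5; C ⊕ 5 = 9.
C[3]: T = C, S = E(K, T) = 2; 0 ⊕ 2 = 2.
C[4]: T = D, S = E(K, T) = 3; 3 ⊕ 3 = 0.
C[5]: T = E, S = E(K, T) = 0; F ⊕ 0 = F.
C[6]: T = F, S = E(K, T) = 1; D ⊕ 1 = C.

C[1] = D, C[2] = 9, C[3] = 2, C[4] = 0, C[5] = F, C[6] = C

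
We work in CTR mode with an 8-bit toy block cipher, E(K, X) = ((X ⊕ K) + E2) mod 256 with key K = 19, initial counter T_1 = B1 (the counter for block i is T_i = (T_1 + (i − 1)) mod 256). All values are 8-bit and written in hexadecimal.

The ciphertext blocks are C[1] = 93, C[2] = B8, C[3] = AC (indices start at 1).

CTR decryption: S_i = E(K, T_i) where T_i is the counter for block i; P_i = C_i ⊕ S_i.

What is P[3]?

P[3] = 20

P[3]: T = B3, S = E(K, T) = 8C; AC ⊕ 8C = 20.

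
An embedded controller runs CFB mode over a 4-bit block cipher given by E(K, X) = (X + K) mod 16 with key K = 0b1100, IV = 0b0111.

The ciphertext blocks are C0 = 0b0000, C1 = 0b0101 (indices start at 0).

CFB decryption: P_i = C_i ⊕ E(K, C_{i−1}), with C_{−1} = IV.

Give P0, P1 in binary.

P0: E(K, 0b0111) = 0b0011; 0b0000 ⊕ 0b0011 = 0b0011.
P1: E(K, 0b0000) = 0b1100; 0b0101 ⊕ 0b1100 = 0b1001.

P0 = 0b0011, P1 = 0b1001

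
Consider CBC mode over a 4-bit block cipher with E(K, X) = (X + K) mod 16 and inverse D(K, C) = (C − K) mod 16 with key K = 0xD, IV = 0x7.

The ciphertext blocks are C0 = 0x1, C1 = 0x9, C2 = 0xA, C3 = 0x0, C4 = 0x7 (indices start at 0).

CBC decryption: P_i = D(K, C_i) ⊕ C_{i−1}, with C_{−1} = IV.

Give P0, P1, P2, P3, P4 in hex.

P0: D(K, 0x1) = 0x4; 0x4 ⊕ 0x7 = 0x3.
P1: D(K, 0x9) = 0xC; 0xC ⊕ 0x1 = 0xD.
P2: D(K, 0xA) = 0xD; 0xD ⊕ 0x9 = 0x4.
P3: D(K, 0x0) = 0x3; 0x3 ⊕ 0xA = 0x9.
P4: D(K, 0x7) = 0xA; 0xA ⊕ 0x0 = 0xA.

P0 = 0x3, P1 = 0xD, P2 = 0x4, P3 = 0x9, P4 = 0xA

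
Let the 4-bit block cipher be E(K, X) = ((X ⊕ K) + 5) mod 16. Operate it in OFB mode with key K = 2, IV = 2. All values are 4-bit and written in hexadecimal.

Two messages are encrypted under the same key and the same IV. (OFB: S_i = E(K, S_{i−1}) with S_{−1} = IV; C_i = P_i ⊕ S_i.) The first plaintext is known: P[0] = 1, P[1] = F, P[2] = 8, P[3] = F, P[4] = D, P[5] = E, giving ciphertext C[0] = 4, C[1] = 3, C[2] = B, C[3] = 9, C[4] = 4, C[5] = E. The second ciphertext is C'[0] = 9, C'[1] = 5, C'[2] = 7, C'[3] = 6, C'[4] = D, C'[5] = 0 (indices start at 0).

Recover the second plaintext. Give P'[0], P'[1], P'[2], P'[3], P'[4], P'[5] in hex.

In OFB with a reused IV, both messages share the same keystream S_i, so C_i ⊕ C'_i = P_i ⊕ P'_i and thus P'_i = P_i ⊕ C_i ⊕ C'_i.
P'[0]: 1 ⊕ 4 ⊕ 9 = C.
P'[1]: F ⊕ 3 ⊕ 5 = 9.
P'[2]: 8 ⊕ B ⊕ 7 = 4.
P'[3]: F ⊕ 9 ⊕ 6 = 0.
P'[4]: D ⊕ 4 ⊕ D = 4.
P'[5]: E ⊕ E ⊕ 0 = 0.

P'[0] = C, P'[1] = 9, P'[2] = 4, P'[3] = 0, P'[4] = 4, P'[5] = 0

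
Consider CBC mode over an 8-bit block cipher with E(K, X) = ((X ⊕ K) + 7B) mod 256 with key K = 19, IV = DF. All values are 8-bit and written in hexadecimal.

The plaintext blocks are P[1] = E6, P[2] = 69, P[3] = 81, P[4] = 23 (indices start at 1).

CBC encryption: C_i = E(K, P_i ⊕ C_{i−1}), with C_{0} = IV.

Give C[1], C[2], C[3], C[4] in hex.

C[1] = 9B, C[2] = 66, C[3] = 79, C[4] = BE

C[1]: P[1] ⊕ DF = 39; E(K, 39) = 9B.
C[2]: P[2] ⊕ 9B = F2; E(K, F2) = 66.
C[3]: P[3] ⊕ 66 = E7; E(K, E7) = 79.
C[4]: P[4] ⊕ 79 = 5A; E(K, 5A) = BE.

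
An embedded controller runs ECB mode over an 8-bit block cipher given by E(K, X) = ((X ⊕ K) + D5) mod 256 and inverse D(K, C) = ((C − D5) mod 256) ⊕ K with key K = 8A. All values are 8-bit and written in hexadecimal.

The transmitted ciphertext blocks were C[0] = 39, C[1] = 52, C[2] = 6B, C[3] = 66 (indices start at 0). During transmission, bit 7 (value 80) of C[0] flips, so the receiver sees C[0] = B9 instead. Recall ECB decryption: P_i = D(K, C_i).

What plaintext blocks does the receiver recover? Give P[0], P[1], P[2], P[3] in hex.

Only C[0] changed, to B9. In ECB, a change in C_i affects only P_i. Decrypting the received ciphertext:
P[0]: D(K, B9) = 6E.
P[1]: D(K, 52) = F7.
P[2]: D(K, 6B) = 1C.
P[3]: D(K, 66) = 1B.
Blocks that differ from the original plaintext: P[0].

P[0] = 6E, P[1] = F7, P[2] = 1C, P[3] = 1B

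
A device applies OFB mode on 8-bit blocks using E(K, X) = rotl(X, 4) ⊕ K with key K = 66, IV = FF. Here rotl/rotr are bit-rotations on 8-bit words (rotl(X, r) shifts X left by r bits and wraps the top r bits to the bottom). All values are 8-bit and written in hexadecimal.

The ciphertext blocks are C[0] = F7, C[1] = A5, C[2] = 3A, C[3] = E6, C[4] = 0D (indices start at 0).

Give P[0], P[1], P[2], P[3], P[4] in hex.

OFB decryption: S_i = E(K, S_{i−1}) with S_{−1} = IV; P_i = C_i ⊕ S_i.
P[0]: S = E(K, FF) = 99; F7 ⊕ 99 = 6E.
P[1]: S = E(K, 99) = FF; A5 ⊕ FF = 5A.
P[2]: S = E(K, FF) = 99; 3A ⊕ 99 = A3.
P[3]: S = E(K, 99) = FF; E6 ⊕ FF = 19.
P[4]: S = E(K, FF) = 99; 0D ⊕ 99 = 94.

P[0] = 6E, P[1] = 5A, P[2] = A3, P[3] = 19, P[4] = 94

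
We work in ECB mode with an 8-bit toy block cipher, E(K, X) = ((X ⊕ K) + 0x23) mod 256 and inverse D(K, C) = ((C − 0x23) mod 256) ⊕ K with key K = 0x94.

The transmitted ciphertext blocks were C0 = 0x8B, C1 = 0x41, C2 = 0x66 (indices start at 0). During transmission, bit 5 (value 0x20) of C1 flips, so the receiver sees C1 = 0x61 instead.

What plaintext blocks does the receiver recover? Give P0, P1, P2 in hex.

ECB decryption: P_i = D(K, C_i).
Only C1 changed, to 0x61. In ECB, a change in C_i affects only P_i. Decrypting the received ciphertext:
P0: D(K, 0x8B) = 0xFC.
P1: D(K, 0x61) = 0xAA.
P2: D(K, 0x66) = 0xD7.
Blocks that differ from the original plaintext: P1.

P0 = 0xFC, P1 = 0xAA, P2 = 0xD7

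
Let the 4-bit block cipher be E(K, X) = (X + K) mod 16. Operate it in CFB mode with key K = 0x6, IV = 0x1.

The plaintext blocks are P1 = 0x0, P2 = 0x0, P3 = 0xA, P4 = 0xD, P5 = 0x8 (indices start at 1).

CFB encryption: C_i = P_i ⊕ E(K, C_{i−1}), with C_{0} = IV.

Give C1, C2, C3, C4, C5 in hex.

C1 = 0x7, C2 = 0xD, C3 = 0x9, C4 = 0x2, C5 = 0x0

C1: E(K, 0x1) = 0x7; 0x0 ⊕ 0x7 = 0x7.
C2: E(K, 0x7) = 0xD; 0x0 ⊕ 0xD = 0xD.
C3: E(K, 0xD) = 0x3; 0xA ⊕ 0x3 = 0x9.
C4: E(K, 0x9) = 0xF; 0xD ⊕ 0xF = 0x2.
C5: E(K, 0x2) = 0x8; 0x8 ⊕ 0x8 = 0x0.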